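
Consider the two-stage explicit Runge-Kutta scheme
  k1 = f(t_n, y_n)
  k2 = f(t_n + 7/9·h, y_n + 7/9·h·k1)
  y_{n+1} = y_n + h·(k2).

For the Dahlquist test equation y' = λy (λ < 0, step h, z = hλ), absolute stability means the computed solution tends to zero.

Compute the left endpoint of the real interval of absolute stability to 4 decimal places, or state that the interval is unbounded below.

With y'=λy (z=hλ):
  k1=λy_n ⇒ h·k1=z·y_n;  k2=λ(1+7/9z)y_n ⇒ h·k2=z(1+7/9z)y_n
  y_{n+1}/y_n = 1 + z(1+7/9z) = 1 + z + 7/9z²
  so R(z) = 1 + z + 7/9z².

Solve |R(x)|<1 on ℝ⁻.
x=-0.44: |R|=0.7106
R=1: x+7/9x²=0 ⇒ x=−9/7=-1.2857; min R=1−1/(4·7/9)=0.6786>−1
Confirm numerically:
  x=-1.027: |R|=0.79334 <1
  x=-1.014: |R|=0.78571 <1
  x=-0.583: |R|=0.68136 <1
  x=-1.865: |R|=1.84029 >1
  x=-1.335: |R|=1.05117 >1
Interval (-1.2857, 0).

left endpoint -1.2857.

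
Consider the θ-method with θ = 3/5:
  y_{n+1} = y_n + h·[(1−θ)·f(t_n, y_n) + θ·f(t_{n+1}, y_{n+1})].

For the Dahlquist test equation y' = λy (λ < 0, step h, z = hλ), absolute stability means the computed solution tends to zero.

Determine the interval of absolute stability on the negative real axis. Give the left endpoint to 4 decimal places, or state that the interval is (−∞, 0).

(−∞, 0) — no finite endpoint.

With y'=λy (z=hλ):
  y_{n+1} = y_n + z·[2/5·y_n + 3/5·y_{n+1}] ⇒ (1 − 3/5z)y_{n+1} = (1 + 2/5z)y_n
  ⇒ R(z) = (1 + 2/5z)/(1 − 3/5z).

Find x<0 with |R(x)|<1.
x=-1.44: |R|=0.2275
x=-2: |R|=0.0909
x=-10: |R|=0.4286
x=-100: |R|=0.6393
θ=3/5≥1/2 ⇒ |1+2/5x|<|1−3/5x| ∀x<0 ⇒ unbounded interval.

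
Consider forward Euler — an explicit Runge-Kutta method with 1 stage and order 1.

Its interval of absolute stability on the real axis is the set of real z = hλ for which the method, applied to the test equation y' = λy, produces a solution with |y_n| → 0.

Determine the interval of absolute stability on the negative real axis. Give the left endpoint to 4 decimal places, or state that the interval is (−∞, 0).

On y'=λy, z=hλ:
  order 1, 1-stage ⇒ R(z)=1+z
  (e.g. R(-0.57)=0.43000, |R|=0.43000)

Solve |R(x)|<1 on ℝ⁻.
x=-0.57: |R|=0.4300
|R(-1.85)|=0.8500 |R(-1.38)|=0.3800 |R(-0.51)|=0.4900
Bisect:
  x_lo=-2.3493 |R|=1.3493  x_hi=-0.2653 |R|=0.7347
  mid=-1.30728 |R|=0.30728 →hi
  mid=-1.82828 |R|=0.82828 →hi
  mid=-2.08878 |R|=1.08878 →lo
  mid=-1.95853 |R|=0.95853 →hi
  mid=-2.02365 |R|=1.02365 →lo
  mid=-1.99109 |R|=0.99109 →hi
  mid=-2.00737 |R|=1.00737 →lo
  ...
  [-2.00012,-2.00000] ⇒ x*=-2.0000
Stable set (-2.0000, 0).

(-2.0000, 0).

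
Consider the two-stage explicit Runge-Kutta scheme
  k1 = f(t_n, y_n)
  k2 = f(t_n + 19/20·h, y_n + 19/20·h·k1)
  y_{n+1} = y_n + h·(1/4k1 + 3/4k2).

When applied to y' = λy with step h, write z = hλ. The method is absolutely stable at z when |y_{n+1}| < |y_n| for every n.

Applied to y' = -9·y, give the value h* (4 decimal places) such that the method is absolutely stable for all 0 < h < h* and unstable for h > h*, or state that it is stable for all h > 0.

(-1.4035,0); λ=-9 ⇒ h* = (80/57)/9 = 0.1559.

With y'=λy (z=hλ):
  k1=λy_n ⇒ h·k1=z·y_n;  k2=λ(1+19/20z)y_n ⇒ h·k2=z(1+19/20z)y_n
  y_{n+1}/y_n = 1 + 1/4z + 3/4z(1+19/20z) = 1 + z + 57/80z²
  R(z) = 1 + z + 57/80z².

Find x<0 with |R(x)|<1.
x=-1.58: |R|=1.1987
R=1: x+57/80x²=0 ⇒ x=−80/57=-1.4035; min R=1−1/(4·57/80)=0.6491>−1
Confirm numerically:
  x=-1.217: |R|=0.83828 <1
  x=-0.986: |R|=0.70669 <1
  x=-0.726: |R|=0.64954 <1
  x=-1.857: |R|=1.60002 >1
  x=-1.807: |R|=1.51949 >1
So |R|<1 on (-1.4035, 0).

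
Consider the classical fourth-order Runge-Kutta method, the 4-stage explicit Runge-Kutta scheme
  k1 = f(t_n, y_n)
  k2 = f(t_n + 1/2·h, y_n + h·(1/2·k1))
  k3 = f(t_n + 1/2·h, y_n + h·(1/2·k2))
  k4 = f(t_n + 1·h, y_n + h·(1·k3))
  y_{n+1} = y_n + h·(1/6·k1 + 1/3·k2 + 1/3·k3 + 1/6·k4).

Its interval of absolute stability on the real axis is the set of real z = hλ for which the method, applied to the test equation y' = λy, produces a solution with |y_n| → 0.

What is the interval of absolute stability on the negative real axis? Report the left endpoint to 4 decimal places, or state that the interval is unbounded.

Set f=λy, z=hλ:
  order 4, 4-stage ⇒ R(z)=1+z+z^2/2+z^3/6+z^4/24
  (e.g. R(-0.94)=0.39590, |R|=0.39590)

Boundary: |R(x)|=1, x<0.
x=-0.94: |R|=0.3959
|R(-2.25)|=0.4507 |R(-1.11)|=0.3414 |R(-1.06)|=0.3559
Bisect:
  x_lo=-3.6108 |R|=3.1448  x_hi=-0.0895 |R|=0.9144
  mid=-1.85015 |R|=0.29407 →hi
  mid=-2.73048 |R|=0.92046 →hi
  mid=-3.17065 |R|=1.75440 →lo
  mid=-2.95057 |R|=1.27915 →lo
  mid=-2.84053 |R|=1.08652 →lo
  mid=-2.78551 |R|=1.00032 →lo
  mid=-2.75800 |R|=0.95962 →hi
  mid=-2.77175 |R|=0.97977 →hi
  mid=-2.77863 |R|=0.99000 →hi
  mid=-2.78207 |R|=0.99515 →hi
  ...
  [-2.78551,-2.78529] ⇒ x*=-2.7853
Interval (-2.7853, 0).

z∈(-2.7853,0).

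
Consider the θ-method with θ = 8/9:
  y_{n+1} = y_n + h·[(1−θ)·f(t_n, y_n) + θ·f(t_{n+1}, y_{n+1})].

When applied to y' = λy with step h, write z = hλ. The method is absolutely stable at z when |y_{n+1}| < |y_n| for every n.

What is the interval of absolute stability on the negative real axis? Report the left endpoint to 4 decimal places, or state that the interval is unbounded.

On y'=λy, z=hλ:
  y_{n+1} = y_n + z·[1/9·y_n + 8/9·y_{n+1}] ⇒ (1 − 8/9z)y_{n+1} = (1 + 1/9z)y_n
  R(z) = (1 + 1/9z)/(1 − 8/9z).

Boundary: |R(x)|=1, x<0.
x=-0.4: |R|=0.7049
x=-2: |R|=0.2800
x=-10: |R|=0.0112
x=-100: |R|=0.1125
θ=8/9≥1/2 ⇒ |1+1/9x|<|1−8/9x| ∀x<0 ⇒ unbounded interval.

unbounded; (−∞, 0).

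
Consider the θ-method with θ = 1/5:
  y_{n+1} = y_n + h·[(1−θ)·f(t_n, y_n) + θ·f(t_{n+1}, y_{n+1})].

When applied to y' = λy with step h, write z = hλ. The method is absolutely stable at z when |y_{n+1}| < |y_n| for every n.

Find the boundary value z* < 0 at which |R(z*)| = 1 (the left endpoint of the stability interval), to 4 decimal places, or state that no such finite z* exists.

Test eqn y'=λy, z=hλ:
  y_{n+1} = y_n + z·[4/5·y_n + 1/5·y_{n+1}] ⇒ (1 − 1/5z)y_{n+1} = (1 + 4/5z)y_n
  so R(z) = (1 + 4/5z)/(1 − 1/5z).

Solve |R(x)|<1 on ℝ⁻.
x=-0.85: |R|=0.2735
R=−1: 1+4/5x = −1+1/5x ⇒ -3/5x=2 ⇒ x=2/(-3/5)=-3.3333
Confirm numerically:
  x=-3.159: |R|=0.93590 <1
  x=-3.110: |R|=0.91739 <1
  x=-1.891: |R|=0.37208 <1
  x=-1.491: |R|=0.14851 <1
  x=-3.816: |R|=1.16425 >1
  x=-3.462: |R|=1.04562 >1
Interval (-3.3333, 0).

z* = -3.3333.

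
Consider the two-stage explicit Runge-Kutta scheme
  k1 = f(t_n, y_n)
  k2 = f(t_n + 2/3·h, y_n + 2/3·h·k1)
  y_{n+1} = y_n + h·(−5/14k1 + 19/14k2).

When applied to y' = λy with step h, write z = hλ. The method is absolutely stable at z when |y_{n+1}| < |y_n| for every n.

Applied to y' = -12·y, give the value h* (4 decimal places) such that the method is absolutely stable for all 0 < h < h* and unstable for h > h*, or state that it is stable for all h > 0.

(-1.1053,0); λ=-12 ⇒ h* = (21/19)/12 = 0.0921.

Set f=λy, z=hλ:
  k1=λy_n ⇒ h·k1=z·y_n;  k2=λ(1+2/3z)y_n ⇒ h·k2=z(1+2/3z)y_n
  y_{n+1}/y_n = 1 − 5/14z + 19/14z(1+2/3z) = 1 + z + 19/21z²
  Hence R(z) = 1 + z + 19/21z².

Solve |R(x)|<1 on ℝ⁻.
x=-1.76: |R|=2.0426
R=1: x+19/21x²=0 ⇒ x=−21/19=-1.1053; min R=1−1/(4·19/21)=0.7237>−1
Confirm numerically:
  x=-0.911: |R|=0.83988 <1
  x=-0.853: |R|=0.80531 <1
  x=-0.797: |R|=0.77771 <1
  x=-1.420: |R|=1.40436 >1
  x=-1.373: |R|=1.33259 >1
  x=-1.159: |R|=1.05635 >1
Interval (-1.1053, 0).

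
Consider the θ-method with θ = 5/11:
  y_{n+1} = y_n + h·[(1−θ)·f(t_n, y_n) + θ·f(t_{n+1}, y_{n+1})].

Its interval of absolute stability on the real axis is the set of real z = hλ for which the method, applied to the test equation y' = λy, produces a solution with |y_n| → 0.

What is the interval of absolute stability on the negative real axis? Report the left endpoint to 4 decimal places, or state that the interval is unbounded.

With y'=λy (z=hλ):
  y_{n+1} = y_n + z·[6/11·y_n + 5/11·y_{n+1}] ⇒ (1 − 5/11z)y_{n+1} = (1 + 6/11z)y_n
  Hence R(z) = (1 + 6/11z)/(1 − 5/11z).

Need |R(x)|<1, x<0.
x=-0.68: |R|=0.4806
R=−1: 1+6/11x = −1+5/11x ⇒ -1/11x=2 ⇒ x=2/(-1/11)=-22.0000
Confirm numerically:
  x=-21.271: |R|=0.99379 <1
  x=-14.298: |R|=0.90663 <1
  x=-12.320: |R|=0.86667 <1
  x=-22.512: |R|=1.00414 >1
  x=-22.284: |R|=1.00232 >1
  x=-22.046: |R|=1.00038 >1
Stable set (-22.0000, 0).

(-22.0000, 0).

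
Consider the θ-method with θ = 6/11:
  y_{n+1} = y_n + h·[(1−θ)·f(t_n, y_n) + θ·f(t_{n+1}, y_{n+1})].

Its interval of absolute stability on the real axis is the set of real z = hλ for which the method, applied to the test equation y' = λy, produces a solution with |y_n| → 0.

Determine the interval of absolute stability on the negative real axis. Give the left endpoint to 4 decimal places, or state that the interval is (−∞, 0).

unbounded; (−∞, 0).

Set f=λy, z=hλ:
  y_{n+1} = y_n + z·[5/11·y_n + 6/11·y_{n+1}] ⇒ (1 − 6/11z)y_{n+1} = (1 + 5/11z)y_n
  so R(z) = (1 + 5/11z)/(1 − 6/11z).

Boundary: |R(x)|=1, x<0.
x=-0.36: |R|=0.6991
x=-2: |R|=0.0435
x=-10: |R|=0.5493
x=-100: |R|=0.8003
θ=6/11≥1/2 ⇒ |1+5/11x|<|1−6/11x| ∀x<0 ⇒ stable on all of ℝ⁻.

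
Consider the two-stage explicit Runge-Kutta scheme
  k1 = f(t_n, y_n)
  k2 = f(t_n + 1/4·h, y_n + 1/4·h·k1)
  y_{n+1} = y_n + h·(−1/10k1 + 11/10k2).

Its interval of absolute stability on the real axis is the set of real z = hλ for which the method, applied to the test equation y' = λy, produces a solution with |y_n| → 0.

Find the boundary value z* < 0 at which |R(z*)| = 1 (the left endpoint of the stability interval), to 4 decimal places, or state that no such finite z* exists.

z* = -3.6364.

Test eqn y'=λy, z=hλ:
  k1=λy_n ⇒ h·k1=z·y_n;  k2=λ(1+1/4z)y_n ⇒ h·k2=z(1+1/4z)y_n
  y_{n+1}/y_n = 1 − 1/10z + 11/10z(1+1/4z) = 1 + z + 11/40z²
  so R(z) = 1 + z + 11/40z².

Solve |R(x)|<1 on ℝ⁻.
x=-1.2: |R|=0.1960
R=1: x+11/40x²=0 ⇒ x=−40/11=-3.6364; min R=1−1/(4·11/40)=0.0909>−1
Confirm numerically:
  x=-3.296: |R|=0.69149 <1
  x=-1.890: |R|=0.09233 <1
  x=-1.806: |R|=0.09095 <1
  x=-3.774: |R|=1.14285 >1
  x=-3.688: |R|=1.05237 >1
Stable set (-3.6364, 0).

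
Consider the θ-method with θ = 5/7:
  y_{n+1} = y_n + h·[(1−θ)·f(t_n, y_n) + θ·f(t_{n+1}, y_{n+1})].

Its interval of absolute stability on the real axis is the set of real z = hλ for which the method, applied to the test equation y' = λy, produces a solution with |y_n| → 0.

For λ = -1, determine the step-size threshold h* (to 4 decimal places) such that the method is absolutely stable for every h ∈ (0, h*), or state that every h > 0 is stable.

On y'=λy, z=hλ:
  y_{n+1} = y_n + z·[2/7·y_n + 5/7·y_{n+1}] ⇒ (1 − 5/7z)y_{n+1} = (1 + 2/7z)y_n
  so R(z) = (1 + 2/7z)/(1 − 5/7z).

Need |R(x)|<1, x<0.
x=-0.41: |R|=0.6829
x=-2: |R|=0.1765
x=-10: |R|=0.2281
x=-100: |R|=0.3807
θ=5/7≥1/2 ⇒ |1+2/7x|<|1−5/7x| ∀x<0 ⇒ interval (−∞,0).

unbounded; (−∞, 0). Any h>0 works for λ=-1.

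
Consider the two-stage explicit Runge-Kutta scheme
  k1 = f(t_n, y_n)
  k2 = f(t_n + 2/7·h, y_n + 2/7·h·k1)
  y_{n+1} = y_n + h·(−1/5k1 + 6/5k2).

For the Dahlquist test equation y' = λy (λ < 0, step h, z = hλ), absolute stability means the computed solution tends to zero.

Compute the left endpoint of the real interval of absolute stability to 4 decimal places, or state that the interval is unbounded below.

z* = -2.9167.

Test eqn y'=λy, z=hλ:
  k1=λy_n ⇒ h·k1=z·y_n;  k2=λ(1+2/7z)y_n ⇒ h·k2=z(1+2/7z)y_n
  y_{n+1}/y_n = 1 − 1/5z + 6/5z(1+2/7z) = 1 + z + 12/35z²
  R(z) = 1 + z + 12/35z².

Boundary: |R(x)|=1, x<0.
x=-0.5: |R|=0.5857
R=1: x+12/35x²=0 ⇒ x=−35/12=-2.9167; min R=1−1/(4·12/35)=0.2708>−1
Confirm numerically:
  x=-2.755: |R|=0.84729 <1
  x=-2.679: |R|=0.78170 <1
  x=-2.545: |R|=0.67569 <1
  x=-2.022: |R|=0.37977 <1
  x=-3.507: |R|=1.70982 >1
  x=-3.338: |R|=1.48220 >1
  x=-3.215: |R|=1.32885 >1
Stable set (-2.9167, 0).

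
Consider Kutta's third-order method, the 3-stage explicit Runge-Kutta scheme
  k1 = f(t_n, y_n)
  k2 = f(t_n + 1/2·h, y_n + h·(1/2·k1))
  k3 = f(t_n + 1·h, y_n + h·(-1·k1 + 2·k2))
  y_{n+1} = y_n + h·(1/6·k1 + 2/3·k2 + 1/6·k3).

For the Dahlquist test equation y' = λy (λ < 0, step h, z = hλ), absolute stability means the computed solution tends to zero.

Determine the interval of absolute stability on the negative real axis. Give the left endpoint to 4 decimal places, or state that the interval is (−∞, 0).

(-2.5127, 0).

Test eqn y'=λy, z=hλ:
  order 3, 3-stage ⇒ R(z)=1+z+z^2/2+z^3/6
  (e.g. R(-0.9)=0.38350, |R|=0.38350)

Solve |R(x)|<1 on ℝ⁻.
x=-0.9: |R|=0.3835
|R(-2.42)|=0.8539 |R(-1.98)|=0.3135 |R(-0.8)|=0.4347
Bisect:
  x_lo=-3.0029 |R|=2.0072  x_hi=-0.2881 |R|=0.7494
  mid=-1.64549 |R|=0.03423 →hi
  mid=-2.32419 |R|=0.71575 →hi
  mid=-2.66354 |R|=1.26570 →lo
  mid=-2.49386 |R|=0.96922 →hi
  mid=-2.57870 |R|=1.11178 →lo
  mid=-2.53628 |R|=1.03912 →lo
  mid=-2.51507 |R|=1.00383 →lo
  mid=-2.50447 |R|=0.98644 →hi
  mid=-2.50977 |R|=0.99511 →hi
  mid=-2.51242 |R|=0.99947 →hi
  ...
  [-2.51275,-2.51259] ⇒ x*=-2.5127
Interval (-2.5127, 0).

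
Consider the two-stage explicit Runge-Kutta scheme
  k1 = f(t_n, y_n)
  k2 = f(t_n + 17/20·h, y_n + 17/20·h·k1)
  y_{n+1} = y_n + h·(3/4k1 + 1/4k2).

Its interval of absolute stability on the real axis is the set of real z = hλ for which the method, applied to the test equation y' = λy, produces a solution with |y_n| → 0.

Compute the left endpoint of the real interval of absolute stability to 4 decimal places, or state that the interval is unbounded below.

left endpoint -4.7059.

With y'=λy (z=hλ):
  k1=λy_n ⇒ h·k1=z·y_n;  k2=λ(1+17/20z)y_n ⇒ h·k2=z(1+17/20z)y_n
  y_{n+1}/y_n = 1 + 3/4z + 1/4z(1+17/20z) = 1 + z + 17/80z²
  ⇒ R(z) = 1 + z + 17/80z².

Find x<0 with |R(x)|<1.
x=-1.29: |R|=0.0636
R=1: x+17/80x²=0 ⇒ x=−80/17=-4.7059; min R=1−1/(4·17/80)=-0.1765>−1
Confirm numerically:
  x=-3.645: |R|=0.17828 <1
  x=-2.859: |R|=0.12205 <1
  x=-2.429: |R|=0.17524 <1
  x=-5.271: |R|=1.63298 >1
  x=-5.204: |R|=1.55084 >1
  x=-4.919: |R|=1.22277 >1
Stable set (-4.7059, 0).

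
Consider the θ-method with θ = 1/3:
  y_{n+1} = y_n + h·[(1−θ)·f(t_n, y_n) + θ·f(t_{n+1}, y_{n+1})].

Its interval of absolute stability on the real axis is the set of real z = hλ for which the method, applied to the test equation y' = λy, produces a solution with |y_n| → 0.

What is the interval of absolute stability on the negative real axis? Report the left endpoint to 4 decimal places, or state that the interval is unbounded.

Test eqn y'=λy, z=hλ:
  y_{n+1} = y_n + z·[2/3·y_n + 1/3·y_{n+1}] ⇒ (1 − 1/3z)y_{n+1} = (1 + 2/3z)y_n
  so R(z) = (1 + 2/3z)/(1 − 1/3z).

Solve |R(x)|<1 on ℝ⁻.
x=-0.9: |R|=0.3077
R=−1: 1+2/3x = −1+1/3x ⇒ -1/3x=2 ⇒ x=2/(-1/3)=-6.0000
Confirm numerically:
  x=-5.837: |R|=0.98155 <1
  x=-2.652: |R|=0.40764 <1
  x=-2.477: |R|=0.35676 <1
  x=-6.232: |R|=1.02513 >1
  x=-6.109: |R|=1.01197 >1
So |R|<1 on (-6.0000, 0).

(-6.0000, 0).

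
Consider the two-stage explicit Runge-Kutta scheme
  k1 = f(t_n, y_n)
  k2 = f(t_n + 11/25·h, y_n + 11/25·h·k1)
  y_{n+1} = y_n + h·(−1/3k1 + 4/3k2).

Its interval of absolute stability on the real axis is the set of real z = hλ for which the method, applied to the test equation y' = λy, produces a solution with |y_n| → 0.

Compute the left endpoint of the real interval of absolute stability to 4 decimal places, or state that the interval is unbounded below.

On y'=λy, z=hλ:
  k1=λy_n ⇒ h·k1=z·y_n;  k2=λ(1+11/25z)y_n ⇒ h·k2=z(1+11/25z)y_n
  y_{n+1}/y_n = 1 − 1/3z + 4/3z(1+11/25z) = 1 + z + 44/75z²
  so R(z) = 1 + z + 44/75z².

Boundary: |R(x)|=1, x<0.
x=-1.21: |R|=0.6489
R=1: x+44/75x²=0 ⇒ x=−75/44=-1.7045; min R=1−1/(4·44/75)=0.5739>−1
Confirm numerically:
  x=-1.388: |R|=0.74224 <1
  x=-1.192: |R|=0.64157 <1
  x=-1.057: |R|=0.59845 <1
  x=-0.837: |R|=0.57400 <1
  x=-2.258: |R|=1.73316 >1
  x=-2.059: |R|=1.42816 >1
So |R|<1 on (-1.7045, 0).

left endpoint -1.7045.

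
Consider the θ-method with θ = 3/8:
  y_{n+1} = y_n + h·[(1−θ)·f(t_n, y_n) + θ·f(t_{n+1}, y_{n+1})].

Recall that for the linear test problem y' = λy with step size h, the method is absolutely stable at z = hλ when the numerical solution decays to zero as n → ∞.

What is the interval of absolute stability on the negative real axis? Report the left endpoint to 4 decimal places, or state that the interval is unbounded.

Test eqn y'=λy, z=hλ:
  y_{n+1} = y_n + z·[5/8·y_n + 3/8·y_{n+1}] ⇒ (1 − 3/8z)y_{n+1} = (1 + 5/8z)y_n
  R(z) = (1 + 5/8z)/(1 − 3/8z).

Find x<0 with |R(x)|<1.
x=-1.52: |R|=0.0318
R=−1: 1+5/8x = −1+3/8x ⇒ -1/4x=2 ⇒ x=2/(-1/4)=-8.0000
Confirm numerically:
  x=-7.454: |R|=0.96403 <1
  x=-6.233: |R|=0.86764 <1
  x=-4.098: |R|=0.61545 <1
  x=-3.959: |R|=0.59340 <1
  x=-8.538: |R|=1.03201 >1
  x=-8.071: |R|=1.00441 >1
So |R|<1 on (-8.0000, 0).

(-8.0000, 0).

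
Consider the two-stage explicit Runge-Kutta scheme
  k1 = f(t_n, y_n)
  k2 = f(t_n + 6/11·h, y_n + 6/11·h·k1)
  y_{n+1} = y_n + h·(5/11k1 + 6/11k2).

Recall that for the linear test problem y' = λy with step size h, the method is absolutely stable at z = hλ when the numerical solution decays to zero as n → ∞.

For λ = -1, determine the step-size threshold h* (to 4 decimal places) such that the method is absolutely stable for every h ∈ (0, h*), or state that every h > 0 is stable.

(-3.3611,0); λ=-1 ⇒ h* = (121/36)/1 = 3.3611.

Test eqn y'=λy, z=hλ:
  k1=λy_n ⇒ h·k1=z·y_n;  k2=λ(1+6/11z)y_n ⇒ h·k2=z(1+6/11z)y_n
  y_{n+1}/y_n = 1 + 5/11z + 6/11z(1+6/11z) = 1 + z + 36/121z²
  so R(z) = 1 + z + 36/121z².

Solve |R(x)|<1 on ℝ⁻.
x=-0.32: |R|=0.7105
R=1: x+36/121x²=0 ⇒ x=−121/36=-3.3611; min R=1−1/(4·36/121)=0.1597>−1
Confirm numerically:
  x=-2.061: |R|=0.20278 <1
  x=-1.648: |R|=0.16004 <1
  x=-1.499: |R|=0.16953 <1
  x=-3.884: |R|=1.60423 >1
  x=-3.844: |R|=1.55227 >1
  x=-3.710: |R|=1.38510 >1
Interval (-3.3611, 0).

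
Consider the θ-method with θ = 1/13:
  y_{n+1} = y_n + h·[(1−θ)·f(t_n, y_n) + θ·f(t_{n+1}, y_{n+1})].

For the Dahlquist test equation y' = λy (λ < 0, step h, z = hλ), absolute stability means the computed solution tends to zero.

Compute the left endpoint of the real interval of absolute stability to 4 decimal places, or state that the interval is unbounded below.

On y'=λy, z=hλ:
  y_{n+1} = y_n + z·[12/13·y_n + 1/13·y_{n+1}] ⇒ (1 − 1/13z)y_{n+1} = (1 + 12/13z)y_n
  ⇒ R(z) = (1 + 12/13z)/(1 − 1/13z).

Solve |R(x)|<1 on ℝ⁻.
x=-1.49: |R|=0.3368
R=−1: 1+12/13x = −1+1/13x ⇒ -11/13x=2 ⇒ x=2/(-11/13)=-2.3636
Confirm numerically:
  x=-2.032: |R|=0.75732 <1
  x=-1.554: |R|=0.38807 <1
  x=-1.506: |R|=0.34965 <1
  x=-1.355: |R|=0.22710 <1
  x=-2.843: |R|=1.33283 >1
  x=-2.709: |R|=1.24184 >1
  x=-2.549: |R|=1.13113 >1
Stable set (-2.3636, 0).

left endpoint -2.3636.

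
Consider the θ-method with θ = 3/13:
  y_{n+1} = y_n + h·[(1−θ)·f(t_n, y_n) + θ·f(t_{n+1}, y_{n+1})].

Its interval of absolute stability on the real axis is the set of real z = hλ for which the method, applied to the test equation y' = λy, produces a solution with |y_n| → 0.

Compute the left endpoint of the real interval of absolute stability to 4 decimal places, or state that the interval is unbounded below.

z* = -3.7143.

On y'=λy, z=hλ:
  y_{n+1} = y_n + z·[10/13·y_n + 3/13·y_{n+1}] ⇒ (1 − 3/13z)y_{n+1} = (1 + 10/13z)y_n
  so R(z) = (1 + 10/13z)/(1 − 3/13z).

Solve |R(x)|<1 on ℝ⁻.
x=-0.81: |R|=0.3176
R=−1: 1+10/13x = −1+3/13x ⇒ -7/13x=2 ⇒ x=2/(-7/13)=-3.7143
Confirm numerically:
  x=-3.614: |R|=0.97056 <1
  x=-3.228: |R|=0.84994 <1
  x=-2.359: |R|=0.52747 <1
  x=-1.632: |R|=0.18552 <1
  x=-4.165: |R|=1.12375 >1
  x=-4.118: |R|=1.11146 >1
Interval (-3.7143, 0).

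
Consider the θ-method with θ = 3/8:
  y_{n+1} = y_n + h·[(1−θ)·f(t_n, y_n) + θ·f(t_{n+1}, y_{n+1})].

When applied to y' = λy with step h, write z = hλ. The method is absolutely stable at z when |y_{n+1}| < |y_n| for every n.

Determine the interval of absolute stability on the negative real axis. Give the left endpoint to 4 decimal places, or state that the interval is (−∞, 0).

Test eqn y'=λy, z=hλ:
  y_{n+1} = y_n + z·[5/8·y_n + 3/8·y_{n+1}] ⇒ (1 − 3/8z)y_{n+1} = (1 + 5/8z)y_n
  Hence R(z) = (1 + 5/8z)/(1 − 3/8z).

Find x<0 with |R(x)|<1.
x=-0.88: |R|=0.3383
R=−1: 1+5/8x = −1+3/8x ⇒ -1/4x=2 ⇒ x=2/(-1/4)=-8.0000
Confirm numerically:
  x=-7.634: |R|=0.97631 <1
  x=-5.724: |R|=0.81916 <1
  x=-4.048: |R|=0.60763 <1
  x=-8.562: |R|=1.03337 >1
  x=-8.363: |R|=1.02194 >1
  x=-8.344: |R|=1.02083 >1
So |R|<1 on (-8.0000, 0).

(-8.0000, 0).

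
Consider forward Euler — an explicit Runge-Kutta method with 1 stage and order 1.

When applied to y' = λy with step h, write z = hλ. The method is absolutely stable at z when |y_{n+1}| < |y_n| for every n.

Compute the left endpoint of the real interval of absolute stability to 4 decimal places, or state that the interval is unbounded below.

z* = -2.0000.

With y'=λy (z=hλ):
  order 1, 1-stage ⇒ R(z)=1+z
  (e.g. R(-1.4)=-0.40000, |R|=0.40000)

Boundary: |R(x)|=1, x<0.
x=-1.4: |R|=0.4000
|R(-1.26)|=0.2600 |R(-1.17)|=0.1700 |R(-0.98)|=0.0200
Bisect:
  x_lo=-2.7024 |R|=1.7024  x_hi=-0.2266 |R|=0.7734
  mid=-1.46453 |R|=0.46453 →hi
  mid=-2.08347 |R|=1.08347 →lo
  mid=-1.77400 |R|=0.77400 →hi
  mid=-1.92874 |R|=0.92874 →hi
  mid=-2.00610 |R|=1.00610 →lo
  mid=-1.96742 |R|=0.96742 →hi
  mid=-1.98676 |R|=0.98676 →hi
  mid=-1.99643 |R|=0.99643 →hi
  mid=-2.00127 |R|=1.00127 →lo
  mid=-1.99885 |R|=0.99885 →hi
  ...
  [-2.00006,-1.99991] ⇒ x*=-2.0000
Stable set (-2.0000, 0).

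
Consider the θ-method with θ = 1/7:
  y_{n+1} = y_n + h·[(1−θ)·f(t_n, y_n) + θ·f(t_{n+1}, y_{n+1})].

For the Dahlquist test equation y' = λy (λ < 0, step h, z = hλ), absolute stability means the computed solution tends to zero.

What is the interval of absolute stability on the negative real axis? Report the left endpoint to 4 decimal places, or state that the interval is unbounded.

z∈(-2.8000,0).

Test eqn y'=λy, z=hλ:
  y_{n+1} = y_n + z·[6/7·y_n + 1/7·y_{n+1}] ⇒ (1 − 1/7z)y_{n+1} = (1 + 6/7z)y_n
  R(z) = (1 + 6/7z)/(1 − 1/7z).

Need |R(x)|<1, x<0.
x=-0.43: |R|=0.5949
R=−1: 1+6/7x = −1+1/7x ⇒ -5/7x=2 ⇒ x=2/(-5/7)=-2.8000
Confirm numerically:
  x=-1.743: |R|=0.39552 <1
  x=-1.578: |R|=0.28771 <1
  x=-1.422: |R|=0.18190 <1
  x=-3.350: |R|=1.26570 >1
  x=-3.223: |R|=1.20689 >1
  x=-3.202: |R|=1.19702 >1
Interval (-2.8000, 0).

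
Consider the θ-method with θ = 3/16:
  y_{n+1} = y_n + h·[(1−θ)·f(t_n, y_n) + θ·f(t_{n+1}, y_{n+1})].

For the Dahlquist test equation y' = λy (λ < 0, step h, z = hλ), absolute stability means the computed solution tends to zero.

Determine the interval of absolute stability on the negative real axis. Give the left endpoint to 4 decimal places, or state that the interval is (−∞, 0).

On y'=λy, z=hλ:
  y_{n+1} = y_n + z·[13/16·y_n + 3/16·y_{n+1}] ⇒ (1 − 3/16z)y_{n+1} = (1 + 13/16z)y_n
  R(z) = (1 + 13/16z)/(1 − 3/16z).

Solve |R(x)|<1 on ℝ⁻.
x=-1.4: |R|=0.1089
R=−1: 1+13/16x = −1+3/16x ⇒ -5/8x=2 ⇒ x=2/(-5/8)=-3.2000
Confirm numerically:
  x=-3.052: |R|=0.94117 <1
  x=-2.724: |R|=0.80308 <1
  x=-2.333: |R|=0.62303 <1
  x=-2.308: |R|=0.61089 <1
  x=-3.515: |R|=1.11867 >1
  x=-3.425: |R|=1.08563 >1
  x=-3.332: |R|=1.05078 >1
Interval (-3.2000, 0).

z∈(-3.2000,0).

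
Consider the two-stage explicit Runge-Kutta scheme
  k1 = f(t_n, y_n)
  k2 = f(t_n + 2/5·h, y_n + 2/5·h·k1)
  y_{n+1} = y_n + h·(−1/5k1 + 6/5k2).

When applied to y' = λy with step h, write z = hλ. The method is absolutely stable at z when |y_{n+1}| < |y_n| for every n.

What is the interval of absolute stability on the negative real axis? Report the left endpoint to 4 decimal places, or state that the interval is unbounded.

With y'=λy (z=hλ):
  k1=λy_n ⇒ h·k1=z·y_n;  k2=λ(1+2/5z)y_n ⇒ h·k2=z(1+2/5z)y_n
  y_{n+1}/y_n = 1 − 1/5z + 6/5z(1+2/5z) = 1 + z + 12/25z²
  Hence R(z) = 1 + z + 12/25z².

Boundary: |R(x)|=1, x<0.
x=-0.31: |R|=0.7361
R=1: x+12/25x²=0 ⇒ x=−25/12=-2.0833; min R=1−1/(4·12/25)=0.4792>−1
Confirm numerically:
  x=-1.411: |R|=0.54464 <1
  x=-1.338: |R|=0.52132 <1
  x=-0.886: |R|=0.49080 <1
  x=-0.861: |R|=0.49483 <1
  x=-2.505: |R|=1.50701 >1
  x=-2.261: |R|=1.19282 >1
Interval (-2.0833, 0).

z∈(-2.0833,0).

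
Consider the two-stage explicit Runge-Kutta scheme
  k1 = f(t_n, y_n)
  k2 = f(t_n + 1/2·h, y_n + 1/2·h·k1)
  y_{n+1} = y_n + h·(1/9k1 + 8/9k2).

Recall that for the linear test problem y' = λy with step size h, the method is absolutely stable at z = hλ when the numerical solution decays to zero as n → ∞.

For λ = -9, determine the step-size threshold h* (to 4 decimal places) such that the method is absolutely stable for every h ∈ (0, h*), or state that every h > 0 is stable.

Set f=λy, z=hλ:
  k1=λy_n ⇒ h·k1=z·y_n;  k2=λ(1+1/2z)y_n ⇒ h·k2=z(1+1/2z)y_n
  y_{n+1}/y_n = 1 + 1/9z + 8/9z(1+1/2z) = 1 + z + 4/9z²
  R(z) = 1 + z + 4/9z².

Solve |R(x)|<1 on ℝ⁻.
x=-0.55: |R|=0.5844
R=1: x+4/9x²=0 ⇒ x=−9/4=-2.2500; min R=1−1/(4·4/9)=0.4375>−1
Confirm numerically:
  x=-1.941: |R|=0.73344 <1
  x=-1.590: |R|=0.53360 <1
  x=-1.441: |R|=0.48188 <1
  x=-2.829: |R|=1.72800 >1
  x=-2.312: |R|=1.06371 >1
Interval (-2.2500, 0).

(-2.2500,0); λ=-9 ⇒ h* = (9/4)/9 = 0.2500.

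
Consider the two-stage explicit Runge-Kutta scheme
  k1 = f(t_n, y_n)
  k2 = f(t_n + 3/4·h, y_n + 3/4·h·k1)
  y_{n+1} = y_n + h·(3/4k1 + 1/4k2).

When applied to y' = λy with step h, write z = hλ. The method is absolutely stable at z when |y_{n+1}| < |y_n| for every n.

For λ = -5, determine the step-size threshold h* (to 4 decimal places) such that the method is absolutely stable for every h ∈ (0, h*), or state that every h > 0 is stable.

Test eqn y'=λy, z=hλ:
  k1=λy_n ⇒ h·k1=z·y_n;  k2=λ(1+3/4z)y_n ⇒ h·k2=z(1+3/4z)y_n
  y_{n+1}/y_n = 1 + 3/4z + 1/4z(1+3/4z) = 1 + z + 3/16z²
  Hence R(z) = 1 + z + 3/16z².

Find x<0 with |R(x)|<1.
x=-1.02: |R|=0.1751
R=1: x+3/16x²=0 ⇒ x=−16/3=-5.3333; min R=1−1/(4·3/16)=-0.3333>−1
Confirm numerically:
  x=-4.857: |R|=0.56621 <1
  x=-4.732: |R|=0.46647 <1
  x=-4.671: |R|=0.41992 <1
  x=-4.426: |R|=0.24703 <1
  x=-5.917: |R|=1.64754 >1
  x=-5.739: |R|=1.43652 >1
  x=-5.724: |R|=1.41928 >1
Stable set (-5.3333, 0).

(-5.3333,0); λ=-5 ⇒ h* = (16/3)/5 = 1.0667.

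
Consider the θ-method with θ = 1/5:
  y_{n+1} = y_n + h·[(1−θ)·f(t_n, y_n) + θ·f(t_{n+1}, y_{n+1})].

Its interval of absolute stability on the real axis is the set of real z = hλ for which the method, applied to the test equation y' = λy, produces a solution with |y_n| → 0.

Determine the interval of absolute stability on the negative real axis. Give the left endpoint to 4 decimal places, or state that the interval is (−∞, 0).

Set f=λy, z=hλ:
  y_{n+1} = y_n + z·[4/5·y_n + 1/5·y_{n+1}] ⇒ (1 − 1/5z)y_{n+1} = (1 + 4/5z)y_n
  R(z) = (1 + 4/5z)/(1 − 1/5z).

Solve |R(x)|<1 on ℝ⁻.
x=-1.57: |R|=0.1948
R=−1: 1+4/5x = −1+1/5x ⇒ -3/5x=2 ⇒ x=2/(-3/5)=-3.3333
Confirm numerically:
  x=-3.056: |R|=0.89672 <1
  x=-2.958: |R|=0.85851 <1
  x=-2.866: |R|=0.82176 <1
  x=-2.751: |R|=0.77461 <1
  x=-3.812: |R|=1.16296 >1
  x=-3.624: |R|=1.10111 >1
  x=-3.453: |R|=1.04247 >1
Stable set (-3.3333, 0).

z∈(-3.3333,0).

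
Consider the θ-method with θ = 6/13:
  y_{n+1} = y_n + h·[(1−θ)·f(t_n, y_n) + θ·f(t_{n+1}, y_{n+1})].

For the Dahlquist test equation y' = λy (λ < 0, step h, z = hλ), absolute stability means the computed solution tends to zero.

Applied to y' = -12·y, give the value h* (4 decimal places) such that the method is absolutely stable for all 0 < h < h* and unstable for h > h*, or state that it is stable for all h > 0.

(-26.0000,0); λ=-12 ⇒ h* = (26)/12 = 2.1667.

Test eqn y'=λy, z=hλ:
  y_{n+1} = y_n + z·[7/13·y_n + 6/13·y_{n+1}] ⇒ (1 − 6/13z)y_{n+1} = (1 + 7/13z)y_n
  R(z) = (1 + 7/13z)/(1 − 6/13z).

Find x<0 with |R(x)|<1.
x=-0.92: |R|=0.3542
R=−1: 1+7/13x = −1+6/13x ⇒ -1/13x=2 ⇒ x=2/(-1/13)=-26.0000
Confirm numerically:
  x=-16.142: |R|=0.91026 <1
  x=-15.209: |R|=0.89649 <1
  x=-12.473: |R|=0.84600 <1
  x=-11.635: |R|=0.82653 <1
  x=-26.372: |R|=1.00217 >1
  x=-26.060: |R|=1.00035 >1
So |R|<1 on (-26.0000, 0).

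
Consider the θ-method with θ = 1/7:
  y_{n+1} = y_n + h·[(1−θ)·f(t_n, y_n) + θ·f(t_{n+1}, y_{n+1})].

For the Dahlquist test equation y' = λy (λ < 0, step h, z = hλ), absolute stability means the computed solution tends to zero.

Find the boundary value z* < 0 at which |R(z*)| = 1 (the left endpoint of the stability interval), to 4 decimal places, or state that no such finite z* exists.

left endpoint -2.8000.

Test eqn y'=λy, z=hλ:
  y_{n+1} = y_n + z·[6/7·y_n + 1/7·y_{n+1}] ⇒ (1 − 1/7z)y_{n+1} = (1 + 6/7z)y_n
  so R(z) = (1 + 6/7z)/(1 − 1/7z).

Need |R(x)|<1, x<0.
x=-1.41: |R|=0.1736
R=−1: 1+6/7x = −1+1/7x ⇒ -5/7x=2 ⇒ x=2/(-5/7)=-2.8000
Confirm numerically:
  x=-2.700: |R|=0.94845 <1
  x=-2.688: |R|=0.94220 <1
  x=-1.428: |R|=0.18605 <1
  x=-3.248: |R|=1.21858 >1
  x=-2.892: |R|=1.04650 >1
  x=-2.842: |R|=1.02134 >1
Stable set (-2.8000, 0).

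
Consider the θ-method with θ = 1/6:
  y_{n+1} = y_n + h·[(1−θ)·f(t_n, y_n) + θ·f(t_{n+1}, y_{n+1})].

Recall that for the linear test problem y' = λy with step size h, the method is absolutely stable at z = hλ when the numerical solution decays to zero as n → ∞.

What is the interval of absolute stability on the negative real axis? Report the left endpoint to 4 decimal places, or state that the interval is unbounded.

(-3.0000, 0).

With y'=λy (z=hλ):
  y_{n+1} = y_n + z·[5/6·y_n + 1/6·y_{n+1}] ⇒ (1 − 1/6z)y_{n+1} = (1 + 5/6z)y_n
  R(z) = (1 + 5/6z)/(1 − 1/6z).

Find x<0 with |R(x)|<1.
x=-1.56: |R|=0.2381
R=−1: 1+5/6x = −1+1/6x ⇒ -2/3x=2 ⇒ x=2/(-2/3)=-3.0000
Confirm numerically:
  x=-2.691: |R|=0.85778 <1
  x=-2.594: |R|=0.81103 <1
  x=-1.430: |R|=0.15478 <1
  x=-1.322: |R|=0.08331 <1
  x=-3.586: |R|=1.24452 >1
  x=-3.556: |R|=1.23273 >1
  x=-3.132: |R|=1.05782 >1
Interval (-3.0000, 0).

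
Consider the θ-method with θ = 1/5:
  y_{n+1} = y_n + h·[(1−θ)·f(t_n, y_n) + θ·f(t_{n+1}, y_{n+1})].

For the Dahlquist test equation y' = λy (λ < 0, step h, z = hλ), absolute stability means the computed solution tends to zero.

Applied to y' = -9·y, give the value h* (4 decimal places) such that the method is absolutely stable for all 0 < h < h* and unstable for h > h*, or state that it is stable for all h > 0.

(-3.3333,0); λ=-9 ⇒ h* = (10/3)/9 = 0.3704.

Test eqn y'=λy, z=hλ:
  y_{n+1} = y_n + z·[4/5·y_n + 1/5·y_{n+1}] ⇒ (1 − 1/5z)y_{n+1} = (1 + 4/5z)y_n
  ⇒ R(z) = (1 + 4/5z)/(1 − 1/5z).

Solve |R(x)|<1 on ℝ⁻.
x=-1.13: |R|=0.0783
R=−1: 1+4/5x = −1+1/5x ⇒ -3/5x=2 ⇒ x=2/(-3/5)=-3.3333
Confirm numerically:
  x=-3.248: |R|=0.96896 <1
  x=-2.682: |R|=0.74564 <1
  x=-2.045: |R|=0.45138 <1
  x=-1.834: |R|=0.34182 <1
  x=-3.821: |R|=1.16585 >1
  x=-3.733: |R|=1.13730 >1
  x=-3.513: |R|=1.06331 >1
Stable set (-3.3333, 0).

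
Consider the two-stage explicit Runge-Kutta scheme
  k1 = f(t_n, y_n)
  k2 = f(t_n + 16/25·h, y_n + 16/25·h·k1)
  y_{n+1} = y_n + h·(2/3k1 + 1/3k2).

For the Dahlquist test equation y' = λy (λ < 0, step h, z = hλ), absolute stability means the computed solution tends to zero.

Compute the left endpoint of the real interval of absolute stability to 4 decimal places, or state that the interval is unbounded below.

left endpoint -4.6875.

On y'=λy, z=hλ:
  k1=λy_n ⇒ h·k1=z·y_n;  k2=λ(1+16/25z)y_n ⇒ h·k2=z(1+16/25z)y_n
  y_{n+1}/y_n = 1 + 2/3z + 1/3z(1+16/25z) = 1 + z + 16/75z²
  R(z) = 1 + z + 16/75z².

Solve |R(x)|<1 on ℝ⁻.
x=-0.64: |R|=0.4474
R=1: x+16/75x²=0 ⇒ x=−75/16=-4.6875; min R=1−1/(4·16/75)=-0.1719>−1
Confirm numerically:
  x=-4.122: |R|=0.50272 <1
  x=-3.055: |R|=0.06395 <1
  x=-2.205: |R|=0.16777 <1
  x=-4.907: |R|=1.22978 >1
  x=-4.886: |R|=1.20691 >1
Stable set (-4.6875, 0).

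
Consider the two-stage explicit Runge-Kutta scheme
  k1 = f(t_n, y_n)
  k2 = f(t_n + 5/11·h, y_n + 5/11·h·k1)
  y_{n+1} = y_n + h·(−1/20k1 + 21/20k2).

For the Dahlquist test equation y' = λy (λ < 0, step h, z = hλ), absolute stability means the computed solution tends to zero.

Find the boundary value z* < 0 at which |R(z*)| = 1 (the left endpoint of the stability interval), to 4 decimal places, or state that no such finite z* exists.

On y'=λy, z=hλ:
  k1=λy_n ⇒ h·k1=z·y_n;  k2=λ(1+5/11z)y_n ⇒ h·k2=z(1+5/11z)y_n
  y_{n+1}/y_n = 1 − 1/20z + 21/20z(1+5/11z) = 1 + z + 21/44z²
  ⇒ R(z) = 1 + z + 21/44z².

Find x<0 with |R(x)|<1.
x=-1.64: |R|=0.6437
R=1: x+21/44x²=0 ⇒ x=−44/21=-2.0952; min R=1−1/(4·21/44)=0.4762>−1
Confirm numerically:
  x=-1.874: |R|=0.80212 <1
  x=-1.817: |R|=0.75871 <1
  x=-0.988: |R|=0.47789 <1
  x=-0.987: |R|=0.47794 <1
  x=-2.691: |R|=1.76516 >1
  x=-2.446: |R|=1.40948 >1
Stable set (-2.0952, 0).

z* = -2.0952.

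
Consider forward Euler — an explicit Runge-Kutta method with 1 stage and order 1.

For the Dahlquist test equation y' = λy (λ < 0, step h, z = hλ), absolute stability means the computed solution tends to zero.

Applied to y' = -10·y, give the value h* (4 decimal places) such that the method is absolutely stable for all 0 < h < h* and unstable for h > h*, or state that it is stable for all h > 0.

Test eqn y'=λy, z=hλ:
  order 1, 1-stage ⇒ R(z)=1+z
  (e.g. R(-0.79)=0.21000, |R|=0.21000)

Need |R(x)|<1, x<0.
x=-0.79: |R|=0.2100
|R(-1.73)|=0.7300 |R(-1.25)|=0.2500 |R(-1.2)|=0.2000
Bisect:
  x_lo=-2.3404 |R|=1.3404  x_hi=-0.2740 |R|=0.7260
  mid=-1.30722 |R|=0.30722 →hi
  mid=-1.82382 |R|=0.82382 →hi
  mid=-2.08212 |R|=1.08212 →lo
  mid=-1.95297 |R|=0.95297 →hi
  mid=-2.01755 |R|=1.01755 →lo
  mid=-1.98526 |R|=0.98526 →hi
  mid=-2.00140 |R|=1.00140 →lo
  mid=-1.99333 |R|=0.99333 →hi
  ...
  [-2.00002,-1.99989] ⇒ x*=-2.0000
So |R|<1 on (-2.0000, 0).

(-2.0000,0); λ=-10 ⇒ h* = 0.2000.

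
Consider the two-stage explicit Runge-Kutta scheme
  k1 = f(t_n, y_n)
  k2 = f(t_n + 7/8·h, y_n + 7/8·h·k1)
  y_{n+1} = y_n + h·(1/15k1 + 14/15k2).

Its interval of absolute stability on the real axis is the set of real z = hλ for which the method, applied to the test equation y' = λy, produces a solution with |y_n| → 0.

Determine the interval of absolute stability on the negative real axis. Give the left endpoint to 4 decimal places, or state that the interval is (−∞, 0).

z∈(-1.2245,0).

With y'=λy (z=hλ):
  k1=λy_n ⇒ h·k1=z·y_n;  k2=λ(1+7/8z)y_n ⇒ h·k2=z(1+7/8z)y_n
  y_{n+1}/y_n = 1 + 1/15z + 14/15z(1+7/8z) = 1 + z + 49/60z²
  ⇒ R(z) = 1 + z + 49/60z².

Solve |R(x)|<1 on ℝ⁻.
x=-0.51: |R|=0.7024
R=1: x+49/60x²=0 ⇒ x=−60/49=-1.2245; min R=1−1/(4·49/60)=0.6939>−1
Confirm numerically:
  x=-1.162: |R|=0.94070 <1
  x=-0.891: |R|=0.75734 <1
  x=-0.565: |R|=0.69570 <1
  x=-1.548: |R|=1.40898 >1
  x=-1.424: |R|=1.23202 >1
So |R|<1 on (-1.2245, 0).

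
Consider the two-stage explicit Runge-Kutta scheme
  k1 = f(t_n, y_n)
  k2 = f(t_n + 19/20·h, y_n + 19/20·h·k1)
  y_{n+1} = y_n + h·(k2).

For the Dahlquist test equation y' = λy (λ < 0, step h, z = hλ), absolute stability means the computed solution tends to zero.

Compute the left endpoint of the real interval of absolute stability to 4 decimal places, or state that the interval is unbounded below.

z* = -1.0526.

Test eqn y'=λy, z=hλ:
  k1=λy_n ⇒ h·k1=z·y_n;  k2=λ(1+19/20z)y_n ⇒ h·k2=z(1+19/20z)y_n
  y_{n+1}/y_n = 1 + z(1+19/20z) = 1 + z + 19/20z²
  so R(z) = 1 + z + 19/20z².

Solve |R(x)|<1 on ℝ⁻.
x=-0.41: |R|=0.7497
R=1: x+19/20x²=0 ⇒ x=−20/19=-1.0526; min R=1−1/(4·19/20)=0.7368>−1
Confirm numerically:
  x=-0.944: |R|=0.90258 <1
  x=-0.796: |R|=0.80594 <1
  x=-0.459: |R|=0.74115 <1
  x=-1.649: |R|=1.93424 >1
  x=-1.530: |R|=1.69386 >1
  x=-1.498: |R|=1.63380 >1
So |R|<1 on (-1.0526, 0).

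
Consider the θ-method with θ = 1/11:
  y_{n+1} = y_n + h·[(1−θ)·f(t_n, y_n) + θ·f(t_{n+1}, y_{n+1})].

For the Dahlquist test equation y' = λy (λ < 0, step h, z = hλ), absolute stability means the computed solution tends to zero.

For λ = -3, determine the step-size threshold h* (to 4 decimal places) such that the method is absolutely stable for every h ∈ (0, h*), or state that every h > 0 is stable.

With y'=λy (z=hλ):
  y_{n+1} = y_n + z·[10/11·y_n + 1/11·y_{n+1}] ⇒ (1 − 1/11z)y_{n+1} = (1 + 10/11z)y_n
  ⇒ R(z) = (1 + 10/11z)/(1 − 1/11z).

Boundary: |R(x)|=1, x<0.
x=-1.63: |R|=0.4196
R=−1: 1+10/11x = −1+1/11x ⇒ -9/11x=2 ⇒ x=2/(-9/11)=-2.4444
Confirm numerically:
  x=-2.404: |R|=0.97284 <1
  x=-1.721: |R|=0.48817 <1
  x=-1.354: |R|=0.20560 <1
  x=-2.836: |R|=1.25470 >1
  x=-2.821: |R|=1.24521 >1
So |R|<1 on (-2.4444, 0).

(-2.4444,0); λ=-3 ⇒ h* = (22/9)/3 = 0.8148.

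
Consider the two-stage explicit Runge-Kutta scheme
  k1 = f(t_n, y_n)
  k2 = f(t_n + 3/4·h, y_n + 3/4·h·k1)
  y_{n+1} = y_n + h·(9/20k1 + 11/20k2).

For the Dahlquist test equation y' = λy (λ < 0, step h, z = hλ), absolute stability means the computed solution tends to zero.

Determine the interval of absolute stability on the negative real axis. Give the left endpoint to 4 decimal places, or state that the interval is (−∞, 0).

With y'=λy (z=hλ):
  k1=λy_n ⇒ h·k1=z·y_n;  k2=λ(1+3/4z)y_n ⇒ h·k2=z(1+3/4z)y_n
  y_{n+1}/y_n = 1 + 9/20z + 11/20z(1+3/4z) = 1 + z + 33/80z²
  R(z) = 1 + z + 33/80z².

Need |R(x)|<1, x<0.
x=-0.84: |R|=0.4511
R=1: x+33/80x²=0 ⇒ x=−80/33=-2.4242; min R=1−1/(4·33/80)=0.3939>−1
Confirm numerically:
  x=-1.401: |R|=0.40866 <1
  x=-1.240: |R|=0.39426 <1
  x=-1.082: |R|=0.40092 <1
  x=-2.827: |R|=1.46967 >1
  x=-2.683: |R|=1.28638 >1
  x=-2.580: |R|=1.16576 >1
Interval (-2.4242, 0).

z∈(-2.4242,0).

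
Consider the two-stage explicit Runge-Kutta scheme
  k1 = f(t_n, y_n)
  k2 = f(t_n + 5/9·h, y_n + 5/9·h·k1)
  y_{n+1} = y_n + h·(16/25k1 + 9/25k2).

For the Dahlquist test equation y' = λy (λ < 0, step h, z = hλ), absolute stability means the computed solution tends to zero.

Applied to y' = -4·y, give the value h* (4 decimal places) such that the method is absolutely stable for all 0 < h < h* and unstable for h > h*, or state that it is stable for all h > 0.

On y'=λy, z=hλ:
  k1=λy_n ⇒ h·k1=z·y_n;  k2=λ(1+5/9z)y_n ⇒ h·k2=z(1+5/9z)y_n
  y_{n+1}/y_n = 1 + 16/25z + 9/25z(1+5/9z) = 1 + z + 1/5z²
  R(z) = 1 + z + 1/5z².

Find x<0 with |R(x)|<1.
x=-0.43: |R|=0.6070
R=1: x+1/5x²=0 ⇒ x=−5=-5.0000; min R=1−1/(4·1/5)=-0.2500>−1
Confirm numerically:
  x=-4.280: |R|=0.38368 <1
  x=-2.871: |R|=0.22247 <1
  x=-2.329: |R|=0.24415 <1
  x=-5.433: |R|=1.47050 >1
  x=-5.393: |R|=1.42389 >1
  x=-5.134: |R|=1.13759 >1
Interval (-5.0000, 0).

(-5.0000,0); λ=-4 ⇒ h* = (5)/4 = 1.2500.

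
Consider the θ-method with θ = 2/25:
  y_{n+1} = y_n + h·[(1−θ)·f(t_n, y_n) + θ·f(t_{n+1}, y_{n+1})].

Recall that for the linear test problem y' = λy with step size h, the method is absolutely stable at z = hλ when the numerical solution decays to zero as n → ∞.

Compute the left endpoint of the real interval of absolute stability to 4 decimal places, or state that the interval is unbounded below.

With y'=λy (z=hλ):
  y_{n+1} = y_n + z·[23/25·y_n + 2/25·y_{n+1}] ⇒ (1 − 2/25z)y_{n+1} = (1 + 23/25z)y_n
  Hence R(z) = (1 + 23/25z)/(1 − 2/25z).

Solve |R(x)|<1 on ℝ⁻.
x=-0.53: |R|=0.4916
R=−1: 1+23/25x = −1+2/25x ⇒ -21/25x=2 ⇒ x=2/(-21/25)=-2.3810
Confirm numerically:
  x=-2.128: |R|=0.81843 <1
  x=-1.579: |R|=0.40191 <1
  x=-1.439: |R|=0.29044 <1
  x=-2.730: |R|=1.24064 >1
  x=-2.555: |R|=1.12139 >1
  x=-2.549: |R|=1.11725 >1
So |R|<1 on (-2.3810, 0).

z* = -2.3810.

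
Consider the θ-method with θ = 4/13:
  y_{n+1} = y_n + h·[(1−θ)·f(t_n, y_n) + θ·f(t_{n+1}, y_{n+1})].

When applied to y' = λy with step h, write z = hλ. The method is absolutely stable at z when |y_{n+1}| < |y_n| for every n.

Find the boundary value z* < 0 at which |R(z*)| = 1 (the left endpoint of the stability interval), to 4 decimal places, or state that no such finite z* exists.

Set f=λy, z=hλ:
  y_{n+1} = y_n + z·[9/13·y_n + 4/13·y_{n+1}] ⇒ (1 − 4/13z)y_{n+1} = (1 + 9/13z)y_n
  Hence R(z) = (1 + 9/13z)/(1 − 4/13z).

Need |R(x)|<1, x<0.
x=-0.61: |R|=0.4864
R=−1: 1+9/13x = −1+4/13x ⇒ -5/13x=2 ⇒ x=2/(-5/13)=-5.2000
Confirm numerically:
  x=-5.135: |R|=0.99031 <1
  x=-4.687: |R|=0.91921 <1
  x=-3.174: |R|=0.60578 <1
  x=-5.686: |R|=1.06798 >1
  x=-5.489: |R|=1.04134 >1
Stable set (-5.2000, 0).

z* = -5.2000.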